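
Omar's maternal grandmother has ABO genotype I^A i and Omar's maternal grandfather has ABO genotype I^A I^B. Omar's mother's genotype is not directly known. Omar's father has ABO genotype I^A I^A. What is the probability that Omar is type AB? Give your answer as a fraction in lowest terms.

1/4

Omar's mother's ABO genotype from I^A i × I^A I^B: 1/4 I^A I^A, 1/4 I^A I^B, 1/4 I^A i, 1/4 I^B i.
Crossing each possibility with the father I^A I^A and summing P(type AB): 1/4·0 + 1/4·1/2 + 1/4·0 + 1/4·1/2 = 1/4.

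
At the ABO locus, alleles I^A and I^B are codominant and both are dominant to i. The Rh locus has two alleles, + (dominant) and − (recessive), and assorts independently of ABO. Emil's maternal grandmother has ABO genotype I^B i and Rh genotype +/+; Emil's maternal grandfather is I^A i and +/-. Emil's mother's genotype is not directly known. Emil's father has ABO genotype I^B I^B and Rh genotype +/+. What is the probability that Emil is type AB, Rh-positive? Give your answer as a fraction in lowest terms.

Emil's mother's ABO genotype from I^B i × I^A i: 1/4 I^A I^B, 1/4 I^A i, 1/4 I^B i, 1/4 i i.
Crossing each possibility with the father I^B I^B and summing P(type AB): 1/4·1/2 + 1/4·1/2 + 1/4·0 + 1/4·0 = 1/4.
Similarly for Rh via the mother's Rh distribution: P(Rh+) = 1.
Independent loci: 1/4 × 1 = 1/4.

1/4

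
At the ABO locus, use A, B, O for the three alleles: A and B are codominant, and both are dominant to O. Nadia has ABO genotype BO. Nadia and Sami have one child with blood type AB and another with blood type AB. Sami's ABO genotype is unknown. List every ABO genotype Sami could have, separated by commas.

AA, AB, AO

For each candidate genotype of Sami, check whether crossing it with BO can produce every observed child phenotype.
  AA → possible child types {A, AB} ✓
  AB → possible child types {A, B, AB} ✓
  AO → possible child types {O, A, B, AB} ✓
  BB → possible child types {B} ✗
  BO → possible child types {O, B} ✗
  OO → possible child types {O, B} ✗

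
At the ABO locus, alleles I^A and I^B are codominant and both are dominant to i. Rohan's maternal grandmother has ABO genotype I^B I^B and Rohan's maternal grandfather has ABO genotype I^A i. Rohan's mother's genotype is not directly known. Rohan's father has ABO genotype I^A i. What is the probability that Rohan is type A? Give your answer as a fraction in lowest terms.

3/8

Rohan's mother's ABO genotype from I^B I^B × I^A i: 1/2 I^A I^B, 1/2 I^B i.
Crossing each possibility with the father I^A i and summing P(type A): 1/2·1/2 + 1/2·1/4 = 3/8.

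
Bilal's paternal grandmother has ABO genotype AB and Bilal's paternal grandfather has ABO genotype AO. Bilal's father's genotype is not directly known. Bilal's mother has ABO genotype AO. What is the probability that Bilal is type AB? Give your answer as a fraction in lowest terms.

1/8

Bilal's father's ABO genotype from AB × AO: 1/4 AA, 1/4 AB, 1/4 AO, 1/4 BO.
Crossing each possibility with the mother AO and summing P(type AB): 1/4·0 + 1/4·1/4 + 1/4·0 + 1/4·1/4 = 1/8.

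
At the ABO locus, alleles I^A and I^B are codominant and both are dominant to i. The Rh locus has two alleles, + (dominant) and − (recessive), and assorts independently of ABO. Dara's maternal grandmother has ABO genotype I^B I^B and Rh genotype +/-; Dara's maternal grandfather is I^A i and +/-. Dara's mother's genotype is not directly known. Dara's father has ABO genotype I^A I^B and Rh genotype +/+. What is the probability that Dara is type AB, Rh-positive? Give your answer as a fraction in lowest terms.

Dara's mother's ABO genotype from I^B I^B × I^A i: 1/2 I^A I^B, 1/2 I^B i.
Crossing each possibility with the father I^A I^B and summing P(type AB): 1/2·1/2 + 1/2·1/4 = 3/8.
Similarly for Rh via the mother's Rh distribution: P(Rh+) = 1.
Independent loci: 3/8 × 1 = 3/8.

3/8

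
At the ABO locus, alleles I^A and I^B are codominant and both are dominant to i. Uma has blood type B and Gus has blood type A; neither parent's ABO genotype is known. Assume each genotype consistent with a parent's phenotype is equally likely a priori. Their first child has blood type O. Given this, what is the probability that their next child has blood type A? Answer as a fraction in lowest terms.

1/4

Possible genotypes: Uma ∈ {I^B I^B, I^B i}; Gus ∈ {I^A I^A, I^A i}.
Weight each parental genotype pair by prior × P(type-O child):
  I^B i × I^A i: posterior weight 1; P(next child type A) = 1/4.
Weighted sum = 1/4.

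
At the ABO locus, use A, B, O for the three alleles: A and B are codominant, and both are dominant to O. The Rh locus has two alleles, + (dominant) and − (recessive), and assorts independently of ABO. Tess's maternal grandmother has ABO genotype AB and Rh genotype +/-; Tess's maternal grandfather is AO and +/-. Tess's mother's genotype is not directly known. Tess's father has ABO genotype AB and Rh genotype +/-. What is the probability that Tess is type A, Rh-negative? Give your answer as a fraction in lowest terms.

3/32

Tess's mother's ABO genotype from AB × AO: 1/4 AA, 1/4 AB, 1/4 AO, 1/4 BO.
Crossing each possibility with the father AB and summing P(type A): 1/4·1/2 + 1/4·1/4 + 1/4·1/2 + 1/4·1/4 = 3/8.
Similarly for Rh via the mother's Rh distribution: P(Rh-) = 1/4.
Independent loci: 3/8 × 1/4 = 3/32.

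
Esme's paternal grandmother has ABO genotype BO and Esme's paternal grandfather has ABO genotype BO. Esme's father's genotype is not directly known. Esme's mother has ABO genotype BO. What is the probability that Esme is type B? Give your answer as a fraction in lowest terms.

Esme's father's ABO genotype from BO × BO: 1/4 BB, 1/2 BO, 1/4 OO.
Crossing each possibility with the mother BO and summing P(type B): 1/4·1 + 1/2·3/4 + 1/4·1/2 = 3/4.

3/4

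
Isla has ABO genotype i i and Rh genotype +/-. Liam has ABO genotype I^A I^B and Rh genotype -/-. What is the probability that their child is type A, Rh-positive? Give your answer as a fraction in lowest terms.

ABO cross i i × I^A I^B → offspring phenotypes: 1/2 A, 1/2 B.
Rh cross +/- × -/- → 1/2 Rh+, 1/2 Rh-.
Independent loci: P(type A, Rh-positive) = 1/2 × 1/2 = 1/4.

1/4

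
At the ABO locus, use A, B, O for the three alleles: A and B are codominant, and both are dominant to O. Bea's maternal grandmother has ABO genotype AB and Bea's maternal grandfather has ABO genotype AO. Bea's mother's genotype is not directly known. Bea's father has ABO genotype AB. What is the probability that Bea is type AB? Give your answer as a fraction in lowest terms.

3/8

Bea's mother's ABO genotype from AB × AO: 1/4 AA, 1/4 AB, 1/4 AO, 1/4 BO.
Crossing each possibility with the father AB and summing P(type AB): 1/4·1/2 + 1/4·1/2 + 1/4·1/4 + 1/4·1/4 = 3/8.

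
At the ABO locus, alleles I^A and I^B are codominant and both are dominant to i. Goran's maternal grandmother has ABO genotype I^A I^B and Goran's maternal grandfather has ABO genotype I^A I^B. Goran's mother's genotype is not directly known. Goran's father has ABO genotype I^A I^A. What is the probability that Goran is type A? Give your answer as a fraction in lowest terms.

Goran's mother's ABO genotype from I^A I^B × I^A I^B: 1/4 I^A I^A, 1/2 I^A I^B, 1/4 I^B I^B.
Crossing each possibility with the father I^A I^A and summing P(type A): 1/4·1 + 1/2·1/2 + 1/4·0 = 1/2.

1/2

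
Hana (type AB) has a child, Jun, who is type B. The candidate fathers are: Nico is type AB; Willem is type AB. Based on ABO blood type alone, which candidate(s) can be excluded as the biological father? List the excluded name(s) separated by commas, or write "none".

none

A candidate is excluded only if no genotype consistent with his phenotype could produce a type B child with a type AB mother.
Every candidate has at least one consistent genotype combination, so none can be excluded.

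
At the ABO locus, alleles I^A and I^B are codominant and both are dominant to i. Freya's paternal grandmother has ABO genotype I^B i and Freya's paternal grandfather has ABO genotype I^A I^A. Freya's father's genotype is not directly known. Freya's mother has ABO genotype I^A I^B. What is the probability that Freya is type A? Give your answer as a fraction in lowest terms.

Freya's father's ABO genotype from I^B i × I^A I^A: 1/2 I^A I^B, 1/2 I^A i.
Crossing each possibility with the mother I^A I^B and summing P(type A): 1/2·1/4 + 1/2·1/2 = 3/8.

3/8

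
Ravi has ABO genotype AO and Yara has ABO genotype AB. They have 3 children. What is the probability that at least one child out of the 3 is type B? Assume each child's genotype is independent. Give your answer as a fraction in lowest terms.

ABO cross AO × AB → 1/2 A, 1/4 B, 1/4 AB.
So P(type B) = 1/4 per child.
P(none) = (3/4)^3 = 27/64; P(at least one) = 1 − 27/64 = 37/64.

37/64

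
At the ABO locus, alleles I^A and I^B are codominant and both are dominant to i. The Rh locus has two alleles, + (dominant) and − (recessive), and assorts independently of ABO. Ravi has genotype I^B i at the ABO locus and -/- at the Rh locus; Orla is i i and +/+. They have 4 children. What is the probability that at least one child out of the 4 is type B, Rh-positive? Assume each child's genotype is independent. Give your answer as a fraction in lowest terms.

15/16

ABO cross I^B i × i i → 1/2 O, 1/2 B.
Rh cross -/- × +/+ → 1 Rh+; so P(type B, Rh-positive) = 1/2 × 1 = 1/2 per child.
P(none) = (1/2)^4 = 1/16; P(at least one) = 1 − 1/16 = 15/16.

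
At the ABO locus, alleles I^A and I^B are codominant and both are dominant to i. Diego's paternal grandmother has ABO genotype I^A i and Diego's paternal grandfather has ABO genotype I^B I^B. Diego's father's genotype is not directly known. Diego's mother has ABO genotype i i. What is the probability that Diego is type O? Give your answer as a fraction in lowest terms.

1/4

Diego's father's ABO genotype from I^A i × I^B I^B: 1/2 I^A I^B, 1/2 I^B i.
Crossing each possibility with the mother i i and summing P(type O): 1/2·0 + 1/2·1/2 = 1/4.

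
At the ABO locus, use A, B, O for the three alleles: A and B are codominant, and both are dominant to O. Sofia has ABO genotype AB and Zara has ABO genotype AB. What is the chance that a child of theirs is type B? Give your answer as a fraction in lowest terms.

ABO cross AB × AB → offspring phenotypes: 1/4 A, 1/4 B, 1/2 AB.
So P(type B) = 1/4.

1/4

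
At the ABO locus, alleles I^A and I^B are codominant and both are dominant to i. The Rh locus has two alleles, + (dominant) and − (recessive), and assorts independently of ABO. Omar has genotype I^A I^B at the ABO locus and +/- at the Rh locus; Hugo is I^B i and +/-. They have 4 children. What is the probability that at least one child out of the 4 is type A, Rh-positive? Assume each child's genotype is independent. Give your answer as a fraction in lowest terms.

ABO cross I^A I^B × I^B i → 1/4 A, 1/2 B, 1/4 AB.
Rh cross +/- × +/- → 3/4 Rh+, 1/4 Rh-; so P(type A, Rh-positive) = 1/4 × 3/4 = 3/16 per child.
P(none) = (13/16)^4 = 28561/65536; P(at least one) = 1 − 28561/65536 = 36975/65536.

36975/65536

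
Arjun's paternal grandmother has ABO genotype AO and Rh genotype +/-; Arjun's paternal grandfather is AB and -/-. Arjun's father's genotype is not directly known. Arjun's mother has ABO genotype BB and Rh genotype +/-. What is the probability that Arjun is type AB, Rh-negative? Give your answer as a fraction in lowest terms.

Arjun's father's ABO genotype from AO × AB: 1/4 AA, 1/4 AB, 1/4 AO, 1/4 BO.
Crossing each possibility with the mother BB and summing P(type AB): 1/4·1 + 1/4·1/2 + 1/4·1/2 + 1/4·0 = 1/2.
Similarly for Rh via the father's Rh distribution: P(Rh-) = 3/8.
Independent loci: 1/2 × 3/8 = 3/16.

3/16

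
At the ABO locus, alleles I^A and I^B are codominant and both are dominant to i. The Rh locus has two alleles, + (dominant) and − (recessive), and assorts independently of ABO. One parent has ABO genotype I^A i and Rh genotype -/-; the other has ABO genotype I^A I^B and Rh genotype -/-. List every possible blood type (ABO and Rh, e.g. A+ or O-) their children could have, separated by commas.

A-, B-, AB-

Gametes from I^A i × I^A I^B give offspring ABO genotypes I^A I^A, I^A I^B, I^A i, I^B i, i.e. phenotypes A, B, AB.
Rh cross -/- × -/- → phenotypes Rh-.
Combining independently: A-, B-, AB-.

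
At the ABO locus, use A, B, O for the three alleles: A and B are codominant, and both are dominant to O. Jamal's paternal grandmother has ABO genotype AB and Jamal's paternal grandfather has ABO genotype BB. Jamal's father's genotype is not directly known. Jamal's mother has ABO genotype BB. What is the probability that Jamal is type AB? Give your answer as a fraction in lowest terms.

Jamal's father's ABO genotype from AB × BB: 1/2 AB, 1/2 BB.
Crossing each possibility with the mother BB and summing P(type AB): 1/2·1/2 + 1/2·0 = 1/4.

1/4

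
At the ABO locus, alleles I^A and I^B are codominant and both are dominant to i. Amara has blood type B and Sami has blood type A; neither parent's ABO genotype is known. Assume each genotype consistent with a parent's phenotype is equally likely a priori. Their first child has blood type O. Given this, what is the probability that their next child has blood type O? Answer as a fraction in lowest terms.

1/4

Possible genotypes: Amara ∈ {I^B I^B, I^B i}; Sami ∈ {I^A I^A, I^A i}.
Weight each parental genotype pair by prior × P(type-O child):
  I^B i × I^A i: posterior weight 1; P(next child type O) = 1/4.
Weighted sum = 1/4.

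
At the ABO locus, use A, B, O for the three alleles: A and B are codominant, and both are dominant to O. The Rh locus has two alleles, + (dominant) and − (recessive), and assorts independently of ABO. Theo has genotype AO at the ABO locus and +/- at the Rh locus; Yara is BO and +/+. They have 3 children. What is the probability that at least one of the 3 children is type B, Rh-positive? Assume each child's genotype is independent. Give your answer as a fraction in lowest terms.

ABO cross AO × BO → 1/4 O, 1/4 A, 1/4 B, 1/4 AB.
Rh cross +/- × +/+ → 1 Rh+; so P(type B, Rh-positive) = 1/4 × 1 = 1/4 per child.
P(none) = (3/4)^3 = 27/64; P(at least one) = 1 − 27/64 = 37/64.

37/64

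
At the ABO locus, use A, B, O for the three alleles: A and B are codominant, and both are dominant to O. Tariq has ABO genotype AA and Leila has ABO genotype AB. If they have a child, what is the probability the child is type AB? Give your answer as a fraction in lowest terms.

1/2

ABO cross AA × AB → offspring phenotypes: 1/2 A, 1/2 AB.
So P(type AB) = 1/2.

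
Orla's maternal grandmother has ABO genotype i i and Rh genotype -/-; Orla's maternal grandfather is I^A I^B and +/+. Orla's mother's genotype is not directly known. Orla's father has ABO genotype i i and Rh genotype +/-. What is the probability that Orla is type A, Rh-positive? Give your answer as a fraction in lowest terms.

3/16

Orla's mother's ABO genotype from i i × I^A I^B: 1/2 I^A i, 1/2 I^B i.
Crossing each possibility with the father i i and summing P(type A): 1/2·1/2 + 1/2·0 = 1/4.
Similarly for Rh via the mother's Rh distribution: P(Rh+) = 3/4.
Independent loci: 1/4 × 3/4 = 3/16.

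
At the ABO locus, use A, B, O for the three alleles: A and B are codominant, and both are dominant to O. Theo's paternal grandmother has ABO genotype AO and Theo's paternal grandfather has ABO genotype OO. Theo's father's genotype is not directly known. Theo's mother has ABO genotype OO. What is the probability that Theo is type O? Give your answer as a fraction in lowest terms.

Theo's father's ABO genotype from AO × OO: 1/2 AO, 1/2 OO.
Crossing each possibility with the mother OO and summing P(type O): 1/2·1/2 + 1/2·1 = 3/4.

3/4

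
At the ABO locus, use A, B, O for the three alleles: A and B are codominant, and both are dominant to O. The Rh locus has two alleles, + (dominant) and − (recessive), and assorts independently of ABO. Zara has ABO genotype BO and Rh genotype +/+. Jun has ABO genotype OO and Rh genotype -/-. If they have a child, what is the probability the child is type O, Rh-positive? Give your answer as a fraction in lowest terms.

1/2

ABO cross BO × OO → offspring phenotypes: 1/2 O, 1/2 B.
Rh cross +/+ × -/- → 1 Rh+.
Independent loci: P(type O, Rh-positive) = 1/2 × 1 = 1/2.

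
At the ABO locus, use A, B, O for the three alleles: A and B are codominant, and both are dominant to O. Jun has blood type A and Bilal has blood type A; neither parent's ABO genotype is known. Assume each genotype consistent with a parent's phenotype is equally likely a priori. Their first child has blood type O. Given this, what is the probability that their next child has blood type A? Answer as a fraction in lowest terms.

3/4

Possible genotypes: Jun ∈ {AA, AO}; Bilal ∈ {AA, AO}.
Weight each parental genotype pair by prior × P(type-O child):
  AO × AO: posterior weight 1; P(next child type A) = 3/4.
Weighted sum = 3/4.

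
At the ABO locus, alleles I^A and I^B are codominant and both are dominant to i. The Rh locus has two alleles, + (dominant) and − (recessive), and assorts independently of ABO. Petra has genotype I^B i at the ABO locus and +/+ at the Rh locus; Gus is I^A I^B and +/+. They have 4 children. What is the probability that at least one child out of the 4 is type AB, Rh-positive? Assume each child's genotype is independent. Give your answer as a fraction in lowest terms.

ABO cross I^B i × I^A I^B → 1/4 A, 1/2 B, 1/4 AB.
Rh cross +/+ × +/+ → 1 Rh+; so P(type AB, Rh-positive) = 1/4 × 1 = 1/4 per child.
P(none) = (3/4)^4 = 81/256; P(at least one) = 1 − 81/256 = 175/256.

175/256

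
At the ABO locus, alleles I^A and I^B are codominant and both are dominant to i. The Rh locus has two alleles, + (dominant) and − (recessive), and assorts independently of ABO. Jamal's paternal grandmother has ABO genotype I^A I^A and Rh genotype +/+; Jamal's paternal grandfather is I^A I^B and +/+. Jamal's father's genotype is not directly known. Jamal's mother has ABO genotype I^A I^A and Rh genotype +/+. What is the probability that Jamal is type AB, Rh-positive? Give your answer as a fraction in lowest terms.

Jamal's father's ABO genotype from I^A I^A × I^A I^B: 1/2 I^A I^A, 1/2 I^A I^B.
Crossing each possibility with the mother I^A I^A and summing P(type AB): 1/2·0 + 1/2·1/2 = 1/4.
Similarly for Rh via the father's Rh distribution: P(Rh+) = 1.
Independent loci: 1/4 × 1 = 1/4.

1/4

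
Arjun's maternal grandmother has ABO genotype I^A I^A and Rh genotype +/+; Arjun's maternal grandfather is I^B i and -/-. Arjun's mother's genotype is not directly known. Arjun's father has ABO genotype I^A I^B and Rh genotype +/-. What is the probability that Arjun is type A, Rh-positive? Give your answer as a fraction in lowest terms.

9/32

Arjun's mother's ABO genotype from I^A I^A × I^B i: 1/2 I^A I^B, 1/2 I^A i.
Crossing each possibility with the father I^A I^B and summing P(type A): 1/2·1/4 + 1/2·1/2 = 3/8.
Similarly for Rh via the mother's Rh distribution: P(Rh+) = 3/4.
Independent loci: 3/8 × 3/4 = 9/32.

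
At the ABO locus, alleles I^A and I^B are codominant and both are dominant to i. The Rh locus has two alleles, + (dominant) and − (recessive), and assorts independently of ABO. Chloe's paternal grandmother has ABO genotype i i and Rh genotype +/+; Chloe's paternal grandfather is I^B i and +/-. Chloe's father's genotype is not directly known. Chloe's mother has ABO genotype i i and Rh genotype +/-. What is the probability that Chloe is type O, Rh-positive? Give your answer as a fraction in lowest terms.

21/32

Chloe's father's ABO genotype from i i × I^B i: 1/2 I^B i, 1/2 i i.
Crossing each possibility with the mother i i and summing P(type O): 1/2·1/2 + 1/2·1 = 3/4.
Similarly for Rh via the father's Rh distribution: P(Rh+) = 7/8.
Independent loci: 3/4 × 7/8 = 21/32.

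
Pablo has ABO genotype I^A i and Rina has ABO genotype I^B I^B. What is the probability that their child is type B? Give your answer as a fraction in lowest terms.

ABO cross I^A i × I^B I^B → offspring phenotypes: 1/2 B, 1/2 AB.
So P(type B) = 1/2.

1/2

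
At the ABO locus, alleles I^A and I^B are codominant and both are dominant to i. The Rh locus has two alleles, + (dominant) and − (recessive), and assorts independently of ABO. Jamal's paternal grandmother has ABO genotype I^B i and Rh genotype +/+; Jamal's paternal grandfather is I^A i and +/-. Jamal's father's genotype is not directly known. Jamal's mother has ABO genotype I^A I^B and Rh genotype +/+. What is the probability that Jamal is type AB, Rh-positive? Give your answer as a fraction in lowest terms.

Jamal's father's ABO genotype from I^B i × I^A i: 1/4 I^A I^B, 1/4 I^A i, 1/4 I^B i, 1/4 i i.
Crossing each possibility with the mother I^A I^B and summing P(type AB): 1/4·1/2 + 1/4·1/4 + 1/4·1/4 + 1/4·0 = 1/4.
Similarly for Rh via the father's Rh distribution: P(Rh+) = 1.
Independent loci: 1/4 × 1 = 1/4.

1/4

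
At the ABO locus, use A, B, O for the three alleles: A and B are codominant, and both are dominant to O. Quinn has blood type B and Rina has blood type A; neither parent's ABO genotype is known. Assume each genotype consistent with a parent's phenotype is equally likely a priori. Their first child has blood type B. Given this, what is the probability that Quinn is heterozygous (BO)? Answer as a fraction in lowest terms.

Possible genotypes: Quinn ∈ {BB, BO}; Rina ∈ {AA, AO}.
Weight each parental genotype pair by prior × P(type-B child):
  BB × AO: posterior weight 2/3.
  BO × AO: posterior weight 1/3.
Sum the posterior weight over pairs where Quinn is BO: 1/3.

1/3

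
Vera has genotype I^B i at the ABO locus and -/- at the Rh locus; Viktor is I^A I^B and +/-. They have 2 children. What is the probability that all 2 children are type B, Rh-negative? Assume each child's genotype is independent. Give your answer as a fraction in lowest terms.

1/16

ABO cross I^B i × I^A I^B → 1/4 A, 1/2 B, 1/4 AB.
Rh cross -/- × +/- → 1/2 Rh+, 1/2 Rh-; so P(type B, Rh-negative) = 1/2 × 1/2 = 1/4 per child.
All 2 independent: (1/4)^2 = 1/16.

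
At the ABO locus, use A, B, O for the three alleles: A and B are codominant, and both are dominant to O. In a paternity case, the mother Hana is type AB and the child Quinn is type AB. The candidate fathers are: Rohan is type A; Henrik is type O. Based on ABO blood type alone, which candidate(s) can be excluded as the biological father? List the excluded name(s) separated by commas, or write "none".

A candidate is excluded only if no genotype consistent with his phenotype could produce a type AB child with a type AB mother.
Henrik (type O): no genotype consistent with that phenotype can produce a type-AB child with a type-AB mother.

Henrik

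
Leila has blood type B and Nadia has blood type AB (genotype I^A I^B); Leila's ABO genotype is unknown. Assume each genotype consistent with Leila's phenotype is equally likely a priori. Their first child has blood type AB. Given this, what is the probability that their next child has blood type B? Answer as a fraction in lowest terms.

1/2

Possible genotypes: Leila ∈ {I^B I^B, I^B i}; Nadia ∈ {I^A I^B}.
Weight each parental genotype pair by prior × P(type-AB child):
  I^B I^B × I^A I^B: posterior weight 2/3; P(next child type B) = 1/2.
  I^B i × I^A I^B: posterior weight 1/3; P(next child type B) = 1/2.
Weighted sum = 1/2.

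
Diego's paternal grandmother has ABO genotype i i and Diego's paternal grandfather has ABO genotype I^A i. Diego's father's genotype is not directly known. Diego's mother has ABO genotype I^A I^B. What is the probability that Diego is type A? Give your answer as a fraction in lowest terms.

1/2

Diego's father's ABO genotype from i i × I^A i: 1/2 I^A i, 1/2 i i.
Crossing each possibility with the mother I^A I^B and summing P(type A): 1/2·1/2 + 1/2·1/2 = 1/2.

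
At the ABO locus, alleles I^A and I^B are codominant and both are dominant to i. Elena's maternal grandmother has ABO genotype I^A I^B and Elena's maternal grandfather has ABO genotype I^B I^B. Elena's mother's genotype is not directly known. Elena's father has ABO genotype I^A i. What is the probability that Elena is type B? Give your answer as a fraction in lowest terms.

3/8

Elena's mother's ABO genotype from I^A I^B × I^B I^B: 1/2 I^A I^B, 1/2 I^B I^B.
Crossing each possibility with the father I^A i and summing P(type B): 1/2·1/4 + 1/2·1/2 = 3/8.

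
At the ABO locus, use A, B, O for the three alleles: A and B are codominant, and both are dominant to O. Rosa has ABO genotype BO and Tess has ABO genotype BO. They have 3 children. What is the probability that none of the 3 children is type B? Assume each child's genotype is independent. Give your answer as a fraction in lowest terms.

ABO cross BO × BO → 1/4 O, 3/4 B.
So P(type B) = 3/4 per child.
P(not type B) = 1/4 for one child; (1/4)^3 = 1/64.

1/64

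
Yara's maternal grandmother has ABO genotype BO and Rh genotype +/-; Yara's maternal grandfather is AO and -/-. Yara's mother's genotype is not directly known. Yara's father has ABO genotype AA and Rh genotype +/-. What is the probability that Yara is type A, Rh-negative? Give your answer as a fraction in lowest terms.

Yara's mother's ABO genotype from BO × AO: 1/4 AB, 1/4 AO, 1/4 BO, 1/4 OO.
Crossing each possibility with the father AA and summing P(type A): 1/4·1/2 + 1/4·1 + 1/4·1/2 + 1/4·1 = 3/4.
Similarly for Rh via the mother's Rh distribution: P(Rh-) = 3/8.
Independent loci: 3/4 × 3/8 = 9/32.

9/32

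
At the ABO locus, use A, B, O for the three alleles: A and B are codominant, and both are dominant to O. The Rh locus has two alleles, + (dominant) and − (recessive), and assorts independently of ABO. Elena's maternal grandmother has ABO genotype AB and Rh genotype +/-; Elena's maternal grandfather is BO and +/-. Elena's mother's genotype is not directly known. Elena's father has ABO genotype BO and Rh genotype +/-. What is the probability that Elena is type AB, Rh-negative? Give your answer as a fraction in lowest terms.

1/32

Elena's mother's ABO genotype from AB × BO: 1/4 AB, 1/4 AO, 1/4 BB, 1/4 BO.
Crossing each possibility with the father BO and summing P(type AB): 1/4·1/4 + 1/4·1/4 + 1/4·0 + 1/4·0 = 1/8.
Similarly for Rh via the mother's Rh distribution: P(Rh-) = 1/4.
Independent loci: 1/8 × 1/4 = 1/32.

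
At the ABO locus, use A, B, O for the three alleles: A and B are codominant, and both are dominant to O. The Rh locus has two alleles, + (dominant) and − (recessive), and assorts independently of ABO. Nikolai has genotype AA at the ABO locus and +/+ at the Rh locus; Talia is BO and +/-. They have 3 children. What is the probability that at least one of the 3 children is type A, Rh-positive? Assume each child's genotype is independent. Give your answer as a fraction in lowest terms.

7/8

ABO cross AA × BO → 1/2 A, 1/2 AB.
Rh cross +/+ × +/- → 1 Rh+; so P(type A, Rh-positive) = 1/2 × 1 = 1/2 per child.
P(none) = (1/2)^3 = 1/8; P(at least one) = 1 − 1/8 = 7/8.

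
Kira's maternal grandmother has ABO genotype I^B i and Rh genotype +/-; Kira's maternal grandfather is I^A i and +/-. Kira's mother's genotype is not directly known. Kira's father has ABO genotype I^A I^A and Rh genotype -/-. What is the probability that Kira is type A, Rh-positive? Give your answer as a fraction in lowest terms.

Kira's mother's ABO genotype from I^B i × I^A i: 1/4 I^A I^B, 1/4 I^A i, 1/4 I^B i, 1/4 i i.
Crossing each possibility with the father I^A I^A and summing P(type A): 1/4·1/2 + 1/4·1 + 1/4·1/2 + 1/4·1 = 3/4.
Similarly for Rh via the mother's Rh distribution: P(Rh+) = 1/2.
Independent loci: 3/4 × 1/2 = 3/8.

3/8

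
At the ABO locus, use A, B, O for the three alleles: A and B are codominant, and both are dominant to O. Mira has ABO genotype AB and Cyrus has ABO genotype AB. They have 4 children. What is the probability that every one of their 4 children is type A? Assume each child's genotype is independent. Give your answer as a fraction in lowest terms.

1/256

ABO cross AB × AB → 1/4 A, 1/4 B, 1/2 AB.
So P(type A) = 1/4 per child.
All 4 independent: (1/4)^4 = 1/256.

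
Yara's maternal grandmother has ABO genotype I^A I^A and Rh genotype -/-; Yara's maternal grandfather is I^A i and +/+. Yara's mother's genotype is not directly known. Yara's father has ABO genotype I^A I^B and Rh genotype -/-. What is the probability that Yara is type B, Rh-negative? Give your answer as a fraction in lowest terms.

1/16

Yara's mother's ABO genotype from I^A I^A × I^A i: 1/2 I^A I^A, 1/2 I^A i.
Crossing each possibility with the father I^A I^B and summing P(type B): 1/2·0 + 1/2·1/4 = 1/8.
Similarly for Rh via the mother's Rh distribution: P(Rh-) = 1/2.
Independent loci: 1/8 × 1/2 = 1/16.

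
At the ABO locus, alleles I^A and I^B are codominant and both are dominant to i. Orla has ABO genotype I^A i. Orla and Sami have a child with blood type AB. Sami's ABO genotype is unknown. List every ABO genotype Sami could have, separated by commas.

I^A I^B, I^B I^B, I^B i

For each candidate genotype of Sami, check whether crossing it with I^A i can produce every observed child phenotype.
  I^A I^A → possible child types {A} ✗
  I^A I^B → possible child types {A, B, AB} ✓
  I^A i → possible child types {O, A} ✗
  I^B I^B → possible child types {B, AB} ✓
  I^B i → possible child types {O, A, B, AB} ✓
  i i → possible child types {O, A} ✗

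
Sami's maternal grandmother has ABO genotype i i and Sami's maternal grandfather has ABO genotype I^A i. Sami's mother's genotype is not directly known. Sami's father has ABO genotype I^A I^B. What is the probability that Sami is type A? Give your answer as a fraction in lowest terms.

1/2

Sami's mother's ABO genotype from i i × I^A i: 1/2 I^A i, 1/2 i i.
Crossing each possibility with the father I^A I^B and summing P(type A): 1/2·1/2 + 1/2·1/2 = 1/2.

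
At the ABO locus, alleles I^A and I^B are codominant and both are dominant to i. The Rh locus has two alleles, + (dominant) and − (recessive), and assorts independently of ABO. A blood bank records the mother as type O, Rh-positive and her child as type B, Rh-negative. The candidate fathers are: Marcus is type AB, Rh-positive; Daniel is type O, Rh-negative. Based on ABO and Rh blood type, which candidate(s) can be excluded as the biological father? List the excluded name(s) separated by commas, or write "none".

Daniel

A candidate is excluded only if no genotype consistent with his phenotype could produce a type B, Rh-negative child with a type O, Rh-positive mother.
Daniel (type O, Rh-): no genotype consistent with that phenotype can produce a type-B Rh- child with a type-O mother.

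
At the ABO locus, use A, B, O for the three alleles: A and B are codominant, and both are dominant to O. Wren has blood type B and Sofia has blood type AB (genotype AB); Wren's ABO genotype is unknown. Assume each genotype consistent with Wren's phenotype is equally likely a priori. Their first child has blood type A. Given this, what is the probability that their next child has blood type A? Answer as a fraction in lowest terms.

1/4

Possible genotypes: Wren ∈ {BB, BO}; Sofia ∈ {AB}.
Weight each parental genotype pair by prior × P(type-A child):
  BO × AB: posterior weight 1; P(next child type A) = 1/4.
Weighted sum = 1/4.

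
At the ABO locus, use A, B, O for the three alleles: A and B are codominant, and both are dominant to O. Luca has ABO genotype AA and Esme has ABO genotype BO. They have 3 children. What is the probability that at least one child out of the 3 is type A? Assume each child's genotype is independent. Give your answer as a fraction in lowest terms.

7/8

ABO cross AA × BO → 1/2 A, 1/2 AB.
So P(type A) = 1/2 per child.
P(none) = (1/2)^3 = 1/8; P(at least one) = 1 − 1/8 = 7/8.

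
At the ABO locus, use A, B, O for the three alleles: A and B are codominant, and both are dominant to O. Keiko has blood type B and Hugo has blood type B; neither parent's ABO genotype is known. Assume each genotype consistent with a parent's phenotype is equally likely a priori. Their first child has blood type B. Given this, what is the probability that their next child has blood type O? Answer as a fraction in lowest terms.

1/20

Possible genotypes: Keiko ∈ {BB, BO}; Hugo ∈ {BB, BO}.
Weight each parental genotype pair by prior × P(type-B child):
  BB × BB: posterior weight 4/15; P(next child type O) = 0.
  BB × BO: posterior weight 4/15; P(next child type O) = 0.
  BO × BB: posterior weight 4/15; P(next child type O) = 0.
  BO × BO: posterior weight 1/5; P(next child type O) = 1/4.
Weighted sum = 1/20.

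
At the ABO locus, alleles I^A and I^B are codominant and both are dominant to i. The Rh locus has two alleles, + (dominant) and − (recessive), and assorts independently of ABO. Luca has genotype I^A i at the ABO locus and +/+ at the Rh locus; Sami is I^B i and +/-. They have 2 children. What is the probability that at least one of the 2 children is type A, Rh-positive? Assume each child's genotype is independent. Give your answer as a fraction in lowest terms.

7/16

ABO cross I^A i × I^B i → 1/4 O, 1/4 A, 1/4 B, 1/4 AB.
Rh cross +/+ × +/- → 1 Rh+; so P(type A, Rh-positive) = 1/4 × 1 = 1/4 per child.
P(none) = (3/4)^2 = 9/16; P(at least one) = 1 − 9/16 = 7/16.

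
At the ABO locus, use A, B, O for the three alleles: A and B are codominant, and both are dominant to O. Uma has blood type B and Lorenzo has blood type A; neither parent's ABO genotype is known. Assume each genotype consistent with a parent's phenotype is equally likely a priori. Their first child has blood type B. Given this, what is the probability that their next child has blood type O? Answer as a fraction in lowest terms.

1/12

Possible genotypes: Uma ∈ {BB, BO}; Lorenzo ∈ {AA, AO}.
Weight each parental genotype pair by prior × P(type-B child):
  BB × AO: posterior weight 2/3; P(next child type O) = 0.
  BO × AO: posterior weight 1/3; P(next child type O) = 1/4.
Weighted sum = 1/12.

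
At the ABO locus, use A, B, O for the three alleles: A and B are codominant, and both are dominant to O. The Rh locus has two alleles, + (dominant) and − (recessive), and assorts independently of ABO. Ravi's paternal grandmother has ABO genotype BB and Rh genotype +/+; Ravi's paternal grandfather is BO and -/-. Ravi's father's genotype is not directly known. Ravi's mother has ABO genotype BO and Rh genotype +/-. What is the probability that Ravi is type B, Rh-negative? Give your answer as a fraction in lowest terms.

Ravi's father's ABO genotype from BB × BO: 1/2 BB, 1/2 BO.
Crossing each possibility with the mother BO and summing P(type B): 1/2·1 + 1/2·3/4 = 7/8.
Similarly for Rh via the father's Rh distribution: P(Rh-) = 1/4.
Independent loci: 7/8 × 1/4 = 7/32.

7/32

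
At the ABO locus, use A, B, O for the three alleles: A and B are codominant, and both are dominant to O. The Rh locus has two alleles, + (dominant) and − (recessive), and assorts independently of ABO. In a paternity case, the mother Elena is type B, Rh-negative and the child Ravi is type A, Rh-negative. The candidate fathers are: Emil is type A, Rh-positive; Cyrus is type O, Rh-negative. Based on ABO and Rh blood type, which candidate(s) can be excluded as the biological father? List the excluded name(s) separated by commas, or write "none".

Cyrus

A candidate is excluded only if no genotype consistent with his phenotype could produce a type A, Rh-negative child with a type B, Rh-negative mother.
Cyrus (type O, Rh-): no genotype consistent with that phenotype can produce a type-A Rh- child with a type-B mother.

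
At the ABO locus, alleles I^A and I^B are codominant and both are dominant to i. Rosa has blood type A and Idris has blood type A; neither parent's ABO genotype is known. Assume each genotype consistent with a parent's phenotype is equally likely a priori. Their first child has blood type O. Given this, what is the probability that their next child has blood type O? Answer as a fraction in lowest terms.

Possible genotypes: Rosa ∈ {I^A I^A, I^A i}; Idris ∈ {I^A I^A, I^A i}.
Weight each parental genotype pair by prior × P(type-O child):
  I^A i × I^A i: posterior weight 1; P(next child type O) = 1/4.
Weighted sum = 1/4.

1/4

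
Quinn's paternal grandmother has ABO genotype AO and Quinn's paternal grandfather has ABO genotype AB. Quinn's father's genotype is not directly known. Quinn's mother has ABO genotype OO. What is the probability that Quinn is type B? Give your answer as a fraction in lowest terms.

1/4

Quinn's father's ABO genotype from AO × AB: 1/4 AA, 1/4 AB, 1/4 AO, 1/4 BO.
Crossing each possibility with the mother OO and summing P(type B): 1/4·0 + 1/4·1/2 + 1/4·0 + 1/4·1/2 = 1/4.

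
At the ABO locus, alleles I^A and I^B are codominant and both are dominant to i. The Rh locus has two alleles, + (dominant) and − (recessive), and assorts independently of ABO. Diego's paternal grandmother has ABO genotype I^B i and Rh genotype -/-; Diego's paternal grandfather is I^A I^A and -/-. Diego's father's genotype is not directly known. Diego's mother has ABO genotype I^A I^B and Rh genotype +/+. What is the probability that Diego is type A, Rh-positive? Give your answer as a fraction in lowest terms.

Diego's father's ABO genotype from I^B i × I^A I^A: 1/2 I^A I^B, 1/2 I^A i.
Crossing each possibility with the mother I^A I^B and summing P(type A): 1/2·1/4 + 1/2·1/2 = 3/8.
Similarly for Rh via the father's Rh distribution: P(Rh+) = 1.
Independent loci: 3/8 × 1 = 3/8.

3/8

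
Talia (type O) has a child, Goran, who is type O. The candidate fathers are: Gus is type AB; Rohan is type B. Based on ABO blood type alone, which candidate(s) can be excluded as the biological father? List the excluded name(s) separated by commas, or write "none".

Gus

A candidate is excluded only if no genotype consistent with his phenotype could produce a type O child with a type O mother.
Gus (type AB): no genotype consistent with that phenotype can produce a type-O child with a type-O mother.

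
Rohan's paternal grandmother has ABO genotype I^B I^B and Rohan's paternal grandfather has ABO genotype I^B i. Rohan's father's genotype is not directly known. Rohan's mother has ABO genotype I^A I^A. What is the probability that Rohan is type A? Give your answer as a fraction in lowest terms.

Rohan's father's ABO genotype from I^B I^B × I^B i: 1/2 I^B I^B, 1/2 I^B i.
Crossing each possibility with the mother I^A I^A and summing P(type A): 1/2·0 + 1/2·1/2 = 1/4.

1/4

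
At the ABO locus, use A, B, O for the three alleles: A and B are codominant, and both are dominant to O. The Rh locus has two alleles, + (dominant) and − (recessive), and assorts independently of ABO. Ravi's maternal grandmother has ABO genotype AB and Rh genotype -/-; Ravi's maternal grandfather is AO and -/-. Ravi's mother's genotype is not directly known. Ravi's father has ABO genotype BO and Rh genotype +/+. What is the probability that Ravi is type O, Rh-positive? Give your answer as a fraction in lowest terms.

1/8

Ravi's mother's ABO genotype from AB × AO: 1/4 AA, 1/4 AB, 1/4 AO, 1/4 BO.
Crossing each possibility with the father BO and summing P(type O): 1/4·0 + 1/4·0 + 1/4·1/4 + 1/4·1/4 = 1/8.
Similarly for Rh via the mother's Rh distribution: P(Rh+) = 1.
Independent loci: 1/8 × 1 = 1/8.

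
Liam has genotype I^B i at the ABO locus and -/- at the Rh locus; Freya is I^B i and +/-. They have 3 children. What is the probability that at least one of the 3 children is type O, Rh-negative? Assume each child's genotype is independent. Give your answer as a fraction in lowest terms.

ABO cross I^B i × I^B i → 1/4 O, 3/4 B.
Rh cross -/- × +/- → 1/2 Rh+, 1/2 Rh-; so P(type O, Rh-negative) = 1/4 × 1/2 = 1/8 per child.
P(none) = (7/8)^3 = 343/512; P(at least one) = 1 − 343/512 = 169/512.

169/512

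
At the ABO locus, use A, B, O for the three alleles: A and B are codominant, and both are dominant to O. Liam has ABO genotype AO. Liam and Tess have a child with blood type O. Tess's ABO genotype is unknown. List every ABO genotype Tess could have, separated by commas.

AO, BO, OO

For each candidate genotype of Tess, check whether crossing it with AO can produce every observed child phenotype.
  AA → possible child types {A} ✗
  AB → possible child types {A, B, AB} ✗
  AO → possible child types {O, A} ✓
  BB → possible child types {B, AB} ✗
  BO → possible child types {O, A, B, AB} ✓
  OO → possible child types {O, A} ✓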